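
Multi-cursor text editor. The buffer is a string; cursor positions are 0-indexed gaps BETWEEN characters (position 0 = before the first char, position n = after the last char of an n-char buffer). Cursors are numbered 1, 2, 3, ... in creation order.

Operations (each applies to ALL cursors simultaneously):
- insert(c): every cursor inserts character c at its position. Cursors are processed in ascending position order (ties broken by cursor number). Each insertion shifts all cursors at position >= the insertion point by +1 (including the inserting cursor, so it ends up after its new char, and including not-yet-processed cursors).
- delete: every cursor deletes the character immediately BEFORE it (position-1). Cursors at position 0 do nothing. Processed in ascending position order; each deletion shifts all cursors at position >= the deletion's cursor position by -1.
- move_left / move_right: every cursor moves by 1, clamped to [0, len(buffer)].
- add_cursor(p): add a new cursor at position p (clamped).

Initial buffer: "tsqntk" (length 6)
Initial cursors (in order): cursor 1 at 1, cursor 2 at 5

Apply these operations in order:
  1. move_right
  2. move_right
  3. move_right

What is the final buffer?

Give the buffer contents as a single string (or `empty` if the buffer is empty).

Answer: tsqntk

Derivation:
After op 1 (move_right): buffer="tsqntk" (len 6), cursors c1@2 c2@6, authorship ......
After op 2 (move_right): buffer="tsqntk" (len 6), cursors c1@3 c2@6, authorship ......
After op 3 (move_right): buffer="tsqntk" (len 6), cursors c1@4 c2@6, authorship ......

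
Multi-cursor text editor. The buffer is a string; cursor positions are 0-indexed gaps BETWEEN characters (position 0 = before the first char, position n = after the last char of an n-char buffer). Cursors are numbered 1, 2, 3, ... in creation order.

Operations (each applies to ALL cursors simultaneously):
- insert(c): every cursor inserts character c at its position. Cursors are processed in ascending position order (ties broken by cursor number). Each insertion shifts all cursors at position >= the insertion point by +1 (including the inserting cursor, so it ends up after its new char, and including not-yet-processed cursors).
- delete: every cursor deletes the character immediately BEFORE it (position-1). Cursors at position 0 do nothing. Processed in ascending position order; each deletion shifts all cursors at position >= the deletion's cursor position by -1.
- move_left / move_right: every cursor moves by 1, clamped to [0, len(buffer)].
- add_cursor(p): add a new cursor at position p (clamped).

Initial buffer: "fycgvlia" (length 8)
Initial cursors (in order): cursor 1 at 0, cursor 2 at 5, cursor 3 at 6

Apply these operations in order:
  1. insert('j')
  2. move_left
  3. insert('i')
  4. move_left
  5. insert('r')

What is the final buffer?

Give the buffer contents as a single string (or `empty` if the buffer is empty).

Answer: rijfycgvrijlrijia

Derivation:
After op 1 (insert('j')): buffer="jfycgvjljia" (len 11), cursors c1@1 c2@7 c3@9, authorship 1.....2.3..
After op 2 (move_left): buffer="jfycgvjljia" (len 11), cursors c1@0 c2@6 c3@8, authorship 1.....2.3..
After op 3 (insert('i')): buffer="ijfycgvijlijia" (len 14), cursors c1@1 c2@8 c3@11, authorship 11.....22.33..
After op 4 (move_left): buffer="ijfycgvijlijia" (len 14), cursors c1@0 c2@7 c3@10, authorship 11.....22.33..
After op 5 (insert('r')): buffer="rijfycgvrijlrijia" (len 17), cursors c1@1 c2@9 c3@13, authorship 111.....222.333..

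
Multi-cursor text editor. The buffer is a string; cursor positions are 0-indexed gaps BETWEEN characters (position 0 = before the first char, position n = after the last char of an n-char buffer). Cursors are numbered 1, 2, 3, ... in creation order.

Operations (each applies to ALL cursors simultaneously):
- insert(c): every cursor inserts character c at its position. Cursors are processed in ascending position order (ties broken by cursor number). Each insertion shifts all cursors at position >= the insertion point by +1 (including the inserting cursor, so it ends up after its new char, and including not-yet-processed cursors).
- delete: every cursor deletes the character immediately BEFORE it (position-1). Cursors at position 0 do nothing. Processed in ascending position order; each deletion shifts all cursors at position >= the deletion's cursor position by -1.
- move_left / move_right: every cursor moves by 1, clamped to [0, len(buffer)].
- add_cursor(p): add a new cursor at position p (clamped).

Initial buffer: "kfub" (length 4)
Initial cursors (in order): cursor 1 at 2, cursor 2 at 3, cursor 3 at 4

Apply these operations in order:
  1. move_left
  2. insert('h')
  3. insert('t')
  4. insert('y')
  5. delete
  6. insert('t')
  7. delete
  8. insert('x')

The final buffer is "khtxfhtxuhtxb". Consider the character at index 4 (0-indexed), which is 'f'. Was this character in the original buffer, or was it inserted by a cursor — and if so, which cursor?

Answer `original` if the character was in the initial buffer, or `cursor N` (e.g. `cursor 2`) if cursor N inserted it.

After op 1 (move_left): buffer="kfub" (len 4), cursors c1@1 c2@2 c3@3, authorship ....
After op 2 (insert('h')): buffer="khfhuhb" (len 7), cursors c1@2 c2@4 c3@6, authorship .1.2.3.
After op 3 (insert('t')): buffer="khtfhtuhtb" (len 10), cursors c1@3 c2@6 c3@9, authorship .11.22.33.
After op 4 (insert('y')): buffer="khtyfhtyuhtyb" (len 13), cursors c1@4 c2@8 c3@12, authorship .111.222.333.
After op 5 (delete): buffer="khtfhtuhtb" (len 10), cursors c1@3 c2@6 c3@9, authorship .11.22.33.
After op 6 (insert('t')): buffer="khttfhttuhttb" (len 13), cursors c1@4 c2@8 c3@12, authorship .111.222.333.
After op 7 (delete): buffer="khtfhtuhtb" (len 10), cursors c1@3 c2@6 c3@9, authorship .11.22.33.
After op 8 (insert('x')): buffer="khtxfhtxuhtxb" (len 13), cursors c1@4 c2@8 c3@12, authorship .111.222.333.
Authorship (.=original, N=cursor N): . 1 1 1 . 2 2 2 . 3 3 3 .
Index 4: author = original

Answer: original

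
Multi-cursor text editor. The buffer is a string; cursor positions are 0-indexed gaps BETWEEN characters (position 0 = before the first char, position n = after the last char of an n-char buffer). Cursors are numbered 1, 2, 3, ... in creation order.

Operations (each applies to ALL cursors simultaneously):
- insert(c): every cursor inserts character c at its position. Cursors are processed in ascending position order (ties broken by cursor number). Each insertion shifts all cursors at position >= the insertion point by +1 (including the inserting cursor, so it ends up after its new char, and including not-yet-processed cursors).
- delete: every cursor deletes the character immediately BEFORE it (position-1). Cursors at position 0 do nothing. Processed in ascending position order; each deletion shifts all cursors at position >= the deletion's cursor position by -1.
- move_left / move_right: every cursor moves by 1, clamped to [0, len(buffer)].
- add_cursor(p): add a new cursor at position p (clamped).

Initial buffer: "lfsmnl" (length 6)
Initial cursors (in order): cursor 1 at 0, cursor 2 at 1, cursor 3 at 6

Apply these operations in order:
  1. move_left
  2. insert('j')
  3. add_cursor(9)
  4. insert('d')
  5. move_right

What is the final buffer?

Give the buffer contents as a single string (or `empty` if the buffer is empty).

After op 1 (move_left): buffer="lfsmnl" (len 6), cursors c1@0 c2@0 c3@5, authorship ......
After op 2 (insert('j')): buffer="jjlfsmnjl" (len 9), cursors c1@2 c2@2 c3@8, authorship 12.....3.
After op 3 (add_cursor(9)): buffer="jjlfsmnjl" (len 9), cursors c1@2 c2@2 c3@8 c4@9, authorship 12.....3.
After op 4 (insert('d')): buffer="jjddlfsmnjdld" (len 13), cursors c1@4 c2@4 c3@11 c4@13, authorship 1212.....33.4
After op 5 (move_right): buffer="jjddlfsmnjdld" (len 13), cursors c1@5 c2@5 c3@12 c4@13, authorship 1212.....33.4

Answer: jjddlfsmnjdld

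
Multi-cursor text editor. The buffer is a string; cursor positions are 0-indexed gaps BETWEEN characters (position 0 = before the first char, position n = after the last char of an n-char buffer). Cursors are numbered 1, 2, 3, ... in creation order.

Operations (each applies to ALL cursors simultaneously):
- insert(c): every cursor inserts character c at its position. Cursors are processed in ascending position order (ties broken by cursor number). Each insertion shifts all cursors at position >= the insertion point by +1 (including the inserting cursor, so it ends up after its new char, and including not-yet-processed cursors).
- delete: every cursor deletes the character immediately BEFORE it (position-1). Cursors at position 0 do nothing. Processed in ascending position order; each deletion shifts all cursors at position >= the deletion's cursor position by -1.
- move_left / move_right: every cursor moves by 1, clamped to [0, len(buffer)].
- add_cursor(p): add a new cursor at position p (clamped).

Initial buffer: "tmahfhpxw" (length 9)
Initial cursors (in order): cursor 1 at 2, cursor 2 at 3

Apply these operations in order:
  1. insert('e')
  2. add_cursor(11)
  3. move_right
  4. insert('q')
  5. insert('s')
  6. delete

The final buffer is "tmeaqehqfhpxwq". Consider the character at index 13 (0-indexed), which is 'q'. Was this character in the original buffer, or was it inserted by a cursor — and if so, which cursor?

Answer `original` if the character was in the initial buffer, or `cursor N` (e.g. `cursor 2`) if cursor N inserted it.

Answer: cursor 3

Derivation:
After op 1 (insert('e')): buffer="tmeaehfhpxw" (len 11), cursors c1@3 c2@5, authorship ..1.2......
After op 2 (add_cursor(11)): buffer="tmeaehfhpxw" (len 11), cursors c1@3 c2@5 c3@11, authorship ..1.2......
After op 3 (move_right): buffer="tmeaehfhpxw" (len 11), cursors c1@4 c2@6 c3@11, authorship ..1.2......
After op 4 (insert('q')): buffer="tmeaqehqfhpxwq" (len 14), cursors c1@5 c2@8 c3@14, authorship ..1.12.2.....3
After op 5 (insert('s')): buffer="tmeaqsehqsfhpxwqs" (len 17), cursors c1@6 c2@10 c3@17, authorship ..1.112.22.....33
After op 6 (delete): buffer="tmeaqehqfhpxwq" (len 14), cursors c1@5 c2@8 c3@14, authorship ..1.12.2.....3
Authorship (.=original, N=cursor N): . . 1 . 1 2 . 2 . . . . . 3
Index 13: author = 3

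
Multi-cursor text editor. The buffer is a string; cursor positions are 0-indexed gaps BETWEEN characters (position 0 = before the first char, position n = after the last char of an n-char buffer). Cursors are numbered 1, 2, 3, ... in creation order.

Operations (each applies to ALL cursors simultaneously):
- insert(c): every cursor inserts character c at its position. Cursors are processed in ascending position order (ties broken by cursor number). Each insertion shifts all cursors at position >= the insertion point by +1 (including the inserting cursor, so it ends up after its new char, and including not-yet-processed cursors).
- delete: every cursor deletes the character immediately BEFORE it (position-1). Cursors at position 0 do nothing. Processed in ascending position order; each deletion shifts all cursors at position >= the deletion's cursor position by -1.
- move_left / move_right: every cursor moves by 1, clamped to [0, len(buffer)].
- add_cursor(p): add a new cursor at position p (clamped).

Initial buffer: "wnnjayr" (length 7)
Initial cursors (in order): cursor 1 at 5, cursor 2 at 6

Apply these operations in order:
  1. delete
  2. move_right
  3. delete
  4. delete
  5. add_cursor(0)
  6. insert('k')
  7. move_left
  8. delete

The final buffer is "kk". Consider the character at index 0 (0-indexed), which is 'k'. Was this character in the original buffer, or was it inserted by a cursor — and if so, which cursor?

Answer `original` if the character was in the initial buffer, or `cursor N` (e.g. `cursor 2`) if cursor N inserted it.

After op 1 (delete): buffer="wnnjr" (len 5), cursors c1@4 c2@4, authorship .....
After op 2 (move_right): buffer="wnnjr" (len 5), cursors c1@5 c2@5, authorship .....
After op 3 (delete): buffer="wnn" (len 3), cursors c1@3 c2@3, authorship ...
After op 4 (delete): buffer="w" (len 1), cursors c1@1 c2@1, authorship .
After op 5 (add_cursor(0)): buffer="w" (len 1), cursors c3@0 c1@1 c2@1, authorship .
After op 6 (insert('k')): buffer="kwkk" (len 4), cursors c3@1 c1@4 c2@4, authorship 3.12
After op 7 (move_left): buffer="kwkk" (len 4), cursors c3@0 c1@3 c2@3, authorship 3.12
After op 8 (delete): buffer="kk" (len 2), cursors c3@0 c1@1 c2@1, authorship 32
Authorship (.=original, N=cursor N): 3 2
Index 0: author = 3

Answer: cursor 3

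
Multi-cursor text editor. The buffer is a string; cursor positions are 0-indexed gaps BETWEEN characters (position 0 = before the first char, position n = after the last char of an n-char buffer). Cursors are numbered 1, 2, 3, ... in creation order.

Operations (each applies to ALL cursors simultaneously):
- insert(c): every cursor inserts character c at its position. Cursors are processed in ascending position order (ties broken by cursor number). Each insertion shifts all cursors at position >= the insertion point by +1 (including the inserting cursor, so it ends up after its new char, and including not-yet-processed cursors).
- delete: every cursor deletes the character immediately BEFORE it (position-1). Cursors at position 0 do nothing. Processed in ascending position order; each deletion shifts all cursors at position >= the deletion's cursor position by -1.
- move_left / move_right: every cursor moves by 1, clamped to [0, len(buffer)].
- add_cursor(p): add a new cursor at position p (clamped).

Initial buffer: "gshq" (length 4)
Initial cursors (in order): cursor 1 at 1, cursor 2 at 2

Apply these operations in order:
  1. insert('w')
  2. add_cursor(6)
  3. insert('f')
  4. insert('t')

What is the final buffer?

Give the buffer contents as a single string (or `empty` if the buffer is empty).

After op 1 (insert('w')): buffer="gwswhq" (len 6), cursors c1@2 c2@4, authorship .1.2..
After op 2 (add_cursor(6)): buffer="gwswhq" (len 6), cursors c1@2 c2@4 c3@6, authorship .1.2..
After op 3 (insert('f')): buffer="gwfswfhqf" (len 9), cursors c1@3 c2@6 c3@9, authorship .11.22..3
After op 4 (insert('t')): buffer="gwftswfthqft" (len 12), cursors c1@4 c2@8 c3@12, authorship .111.222..33

Answer: gwftswfthqft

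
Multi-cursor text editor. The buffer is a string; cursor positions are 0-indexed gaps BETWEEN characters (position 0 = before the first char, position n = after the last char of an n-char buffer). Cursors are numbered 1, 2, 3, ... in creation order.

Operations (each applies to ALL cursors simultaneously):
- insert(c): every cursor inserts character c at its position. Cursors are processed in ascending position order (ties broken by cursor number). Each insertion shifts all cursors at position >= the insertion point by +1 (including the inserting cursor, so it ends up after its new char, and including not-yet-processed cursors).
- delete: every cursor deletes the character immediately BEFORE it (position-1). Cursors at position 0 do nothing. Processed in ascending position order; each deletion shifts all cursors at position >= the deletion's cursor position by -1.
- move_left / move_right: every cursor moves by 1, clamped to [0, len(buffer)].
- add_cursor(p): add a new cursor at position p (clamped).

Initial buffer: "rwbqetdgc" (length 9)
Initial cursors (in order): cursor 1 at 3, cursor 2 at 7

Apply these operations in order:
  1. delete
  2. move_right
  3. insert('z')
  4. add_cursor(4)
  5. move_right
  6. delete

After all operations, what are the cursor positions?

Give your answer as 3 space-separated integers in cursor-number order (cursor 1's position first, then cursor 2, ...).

After op 1 (delete): buffer="rwqetgc" (len 7), cursors c1@2 c2@5, authorship .......
After op 2 (move_right): buffer="rwqetgc" (len 7), cursors c1@3 c2@6, authorship .......
After op 3 (insert('z')): buffer="rwqzetgzc" (len 9), cursors c1@4 c2@8, authorship ...1...2.
After op 4 (add_cursor(4)): buffer="rwqzetgzc" (len 9), cursors c1@4 c3@4 c2@8, authorship ...1...2.
After op 5 (move_right): buffer="rwqzetgzc" (len 9), cursors c1@5 c3@5 c2@9, authorship ...1...2.
After op 6 (delete): buffer="rwqtgz" (len 6), cursors c1@3 c3@3 c2@6, authorship .....2

Answer: 3 6 3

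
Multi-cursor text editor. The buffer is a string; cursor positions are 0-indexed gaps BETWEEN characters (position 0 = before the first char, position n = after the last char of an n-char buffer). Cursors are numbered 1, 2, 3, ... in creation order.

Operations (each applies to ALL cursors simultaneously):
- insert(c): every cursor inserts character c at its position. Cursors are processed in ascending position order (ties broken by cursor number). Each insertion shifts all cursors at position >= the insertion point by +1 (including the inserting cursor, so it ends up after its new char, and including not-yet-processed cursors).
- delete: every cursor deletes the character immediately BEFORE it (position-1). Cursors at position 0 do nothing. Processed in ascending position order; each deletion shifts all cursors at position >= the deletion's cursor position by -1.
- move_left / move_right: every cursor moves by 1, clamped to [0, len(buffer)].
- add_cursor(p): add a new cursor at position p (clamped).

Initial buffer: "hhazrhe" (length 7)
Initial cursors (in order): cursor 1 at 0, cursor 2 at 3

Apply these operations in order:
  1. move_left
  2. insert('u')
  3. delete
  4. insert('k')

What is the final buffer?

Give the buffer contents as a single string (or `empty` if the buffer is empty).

Answer: khhkazrhe

Derivation:
After op 1 (move_left): buffer="hhazrhe" (len 7), cursors c1@0 c2@2, authorship .......
After op 2 (insert('u')): buffer="uhhuazrhe" (len 9), cursors c1@1 c2@4, authorship 1..2.....
After op 3 (delete): buffer="hhazrhe" (len 7), cursors c1@0 c2@2, authorship .......
After op 4 (insert('k')): buffer="khhkazrhe" (len 9), cursors c1@1 c2@4, authorship 1..2.....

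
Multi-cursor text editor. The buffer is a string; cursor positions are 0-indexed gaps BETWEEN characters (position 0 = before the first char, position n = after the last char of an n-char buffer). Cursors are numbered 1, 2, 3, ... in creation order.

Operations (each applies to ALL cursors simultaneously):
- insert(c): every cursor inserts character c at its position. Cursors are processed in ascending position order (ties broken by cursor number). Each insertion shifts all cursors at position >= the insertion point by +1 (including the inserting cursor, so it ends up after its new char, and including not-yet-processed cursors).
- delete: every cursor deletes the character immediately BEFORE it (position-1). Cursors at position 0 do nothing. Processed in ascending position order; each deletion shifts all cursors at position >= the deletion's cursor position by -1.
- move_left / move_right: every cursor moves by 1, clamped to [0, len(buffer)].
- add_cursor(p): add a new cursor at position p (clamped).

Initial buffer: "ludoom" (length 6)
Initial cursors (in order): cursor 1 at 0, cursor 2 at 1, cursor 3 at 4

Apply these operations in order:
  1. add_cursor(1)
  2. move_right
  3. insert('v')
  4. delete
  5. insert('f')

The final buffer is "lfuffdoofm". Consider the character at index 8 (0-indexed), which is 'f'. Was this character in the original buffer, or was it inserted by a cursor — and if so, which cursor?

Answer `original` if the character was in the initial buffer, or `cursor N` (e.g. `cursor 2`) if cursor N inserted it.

Answer: cursor 3

Derivation:
After op 1 (add_cursor(1)): buffer="ludoom" (len 6), cursors c1@0 c2@1 c4@1 c3@4, authorship ......
After op 2 (move_right): buffer="ludoom" (len 6), cursors c1@1 c2@2 c4@2 c3@5, authorship ......
After op 3 (insert('v')): buffer="lvuvvdoovm" (len 10), cursors c1@2 c2@5 c4@5 c3@9, authorship .1.24...3.
After op 4 (delete): buffer="ludoom" (len 6), cursors c1@1 c2@2 c4@2 c3@5, authorship ......
After op 5 (insert('f')): buffer="lfuffdoofm" (len 10), cursors c1@2 c2@5 c4@5 c3@9, authorship .1.24...3.
Authorship (.=original, N=cursor N): . 1 . 2 4 . . . 3 .
Index 8: author = 3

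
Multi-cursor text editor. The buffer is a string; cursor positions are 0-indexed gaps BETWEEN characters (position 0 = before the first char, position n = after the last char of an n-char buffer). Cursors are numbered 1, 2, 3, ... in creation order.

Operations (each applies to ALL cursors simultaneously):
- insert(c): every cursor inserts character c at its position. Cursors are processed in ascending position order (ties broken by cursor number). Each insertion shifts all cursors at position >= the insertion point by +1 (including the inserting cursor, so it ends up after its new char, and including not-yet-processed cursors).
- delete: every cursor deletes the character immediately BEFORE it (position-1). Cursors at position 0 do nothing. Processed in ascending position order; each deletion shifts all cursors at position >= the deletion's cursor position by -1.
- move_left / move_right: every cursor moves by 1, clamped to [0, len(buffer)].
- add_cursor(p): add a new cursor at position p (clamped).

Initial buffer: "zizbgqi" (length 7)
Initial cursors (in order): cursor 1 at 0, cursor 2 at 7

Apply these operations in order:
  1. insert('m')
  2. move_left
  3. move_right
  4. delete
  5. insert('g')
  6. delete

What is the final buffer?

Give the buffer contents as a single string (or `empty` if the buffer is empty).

Answer: zizbgqi

Derivation:
After op 1 (insert('m')): buffer="mzizbgqim" (len 9), cursors c1@1 c2@9, authorship 1.......2
After op 2 (move_left): buffer="mzizbgqim" (len 9), cursors c1@0 c2@8, authorship 1.......2
After op 3 (move_right): buffer="mzizbgqim" (len 9), cursors c1@1 c2@9, authorship 1.......2
After op 4 (delete): buffer="zizbgqi" (len 7), cursors c1@0 c2@7, authorship .......
After op 5 (insert('g')): buffer="gzizbgqig" (len 9), cursors c1@1 c2@9, authorship 1.......2
After op 6 (delete): buffer="zizbgqi" (len 7), cursors c1@0 c2@7, authorship .......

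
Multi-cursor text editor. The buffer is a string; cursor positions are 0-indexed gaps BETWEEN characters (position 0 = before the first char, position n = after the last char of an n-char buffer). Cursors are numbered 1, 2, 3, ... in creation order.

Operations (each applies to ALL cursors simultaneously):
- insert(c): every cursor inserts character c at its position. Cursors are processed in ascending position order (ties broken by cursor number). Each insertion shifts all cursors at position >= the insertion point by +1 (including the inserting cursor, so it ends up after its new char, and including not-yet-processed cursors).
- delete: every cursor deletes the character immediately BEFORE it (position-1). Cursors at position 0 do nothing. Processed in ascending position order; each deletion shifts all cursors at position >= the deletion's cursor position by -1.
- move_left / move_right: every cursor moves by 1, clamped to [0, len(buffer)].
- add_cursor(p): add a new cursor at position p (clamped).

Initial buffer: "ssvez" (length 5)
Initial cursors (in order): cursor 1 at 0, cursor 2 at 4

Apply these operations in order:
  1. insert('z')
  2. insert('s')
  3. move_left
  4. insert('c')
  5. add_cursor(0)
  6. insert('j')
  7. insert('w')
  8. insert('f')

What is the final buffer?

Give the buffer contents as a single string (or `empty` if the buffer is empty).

Answer: jwfzcjwfsssvezcjwfsz

Derivation:
After op 1 (insert('z')): buffer="zssvezz" (len 7), cursors c1@1 c2@6, authorship 1....2.
After op 2 (insert('s')): buffer="zsssvezsz" (len 9), cursors c1@2 c2@8, authorship 11....22.
After op 3 (move_left): buffer="zsssvezsz" (len 9), cursors c1@1 c2@7, authorship 11....22.
After op 4 (insert('c')): buffer="zcsssvezcsz" (len 11), cursors c1@2 c2@9, authorship 111....222.
After op 5 (add_cursor(0)): buffer="zcsssvezcsz" (len 11), cursors c3@0 c1@2 c2@9, authorship 111....222.
After op 6 (insert('j')): buffer="jzcjsssvezcjsz" (len 14), cursors c3@1 c1@4 c2@12, authorship 31111....2222.
After op 7 (insert('w')): buffer="jwzcjwsssvezcjwsz" (len 17), cursors c3@2 c1@6 c2@15, authorship 3311111....22222.
After op 8 (insert('f')): buffer="jwfzcjwfsssvezcjwfsz" (len 20), cursors c3@3 c1@8 c2@18, authorship 333111111....222222.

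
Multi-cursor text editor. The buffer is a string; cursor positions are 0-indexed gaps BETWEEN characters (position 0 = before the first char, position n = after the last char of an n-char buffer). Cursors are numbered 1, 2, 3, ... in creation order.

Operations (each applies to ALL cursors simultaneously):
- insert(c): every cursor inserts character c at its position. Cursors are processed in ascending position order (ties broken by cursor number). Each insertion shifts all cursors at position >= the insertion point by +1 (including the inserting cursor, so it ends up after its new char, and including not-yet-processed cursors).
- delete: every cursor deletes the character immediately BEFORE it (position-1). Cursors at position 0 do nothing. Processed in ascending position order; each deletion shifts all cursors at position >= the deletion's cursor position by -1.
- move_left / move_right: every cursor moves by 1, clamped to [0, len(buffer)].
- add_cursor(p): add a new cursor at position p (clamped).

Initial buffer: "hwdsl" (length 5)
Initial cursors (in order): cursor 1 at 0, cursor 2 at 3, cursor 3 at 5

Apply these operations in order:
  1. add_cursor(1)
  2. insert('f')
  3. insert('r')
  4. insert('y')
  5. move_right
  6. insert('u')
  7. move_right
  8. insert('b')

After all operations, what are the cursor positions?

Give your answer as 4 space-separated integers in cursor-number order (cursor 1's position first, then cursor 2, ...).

After op 1 (add_cursor(1)): buffer="hwdsl" (len 5), cursors c1@0 c4@1 c2@3 c3@5, authorship .....
After op 2 (insert('f')): buffer="fhfwdfslf" (len 9), cursors c1@1 c4@3 c2@6 c3@9, authorship 1.4..2..3
After op 3 (insert('r')): buffer="frhfrwdfrslfr" (len 13), cursors c1@2 c4@5 c2@9 c3@13, authorship 11.44..22..33
After op 4 (insert('y')): buffer="fryhfrywdfryslfry" (len 17), cursors c1@3 c4@7 c2@12 c3@17, authorship 111.444..222..333
After op 5 (move_right): buffer="fryhfrywdfryslfry" (len 17), cursors c1@4 c4@8 c2@13 c3@17, authorship 111.444..222..333
After op 6 (insert('u')): buffer="fryhufrywudfrysulfryu" (len 21), cursors c1@5 c4@10 c2@16 c3@21, authorship 111.1444.4.222.2.3333
After op 7 (move_right): buffer="fryhufrywudfrysulfryu" (len 21), cursors c1@6 c4@11 c2@17 c3@21, authorship 111.1444.4.222.2.3333
After op 8 (insert('b')): buffer="fryhufbrywudbfrysulbfryub" (len 25), cursors c1@7 c4@13 c2@20 c3@25, authorship 111.14144.4.4222.2.233333

Answer: 7 20 25 13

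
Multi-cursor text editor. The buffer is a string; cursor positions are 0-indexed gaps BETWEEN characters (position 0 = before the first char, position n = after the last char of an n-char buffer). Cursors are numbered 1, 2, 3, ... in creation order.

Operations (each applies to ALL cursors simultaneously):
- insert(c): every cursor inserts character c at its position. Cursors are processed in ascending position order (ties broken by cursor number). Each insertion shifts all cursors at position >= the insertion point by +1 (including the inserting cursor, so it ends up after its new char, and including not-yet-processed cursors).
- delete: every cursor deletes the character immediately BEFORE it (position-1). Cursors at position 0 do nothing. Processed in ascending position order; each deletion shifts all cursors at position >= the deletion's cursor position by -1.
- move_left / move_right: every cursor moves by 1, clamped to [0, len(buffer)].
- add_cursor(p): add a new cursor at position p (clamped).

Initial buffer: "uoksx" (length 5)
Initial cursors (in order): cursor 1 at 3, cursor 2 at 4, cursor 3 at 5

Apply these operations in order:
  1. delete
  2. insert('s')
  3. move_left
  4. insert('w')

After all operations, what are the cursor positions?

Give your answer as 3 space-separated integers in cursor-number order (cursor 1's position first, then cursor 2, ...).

After op 1 (delete): buffer="uo" (len 2), cursors c1@2 c2@2 c3@2, authorship ..
After op 2 (insert('s')): buffer="uosss" (len 5), cursors c1@5 c2@5 c3@5, authorship ..123
After op 3 (move_left): buffer="uosss" (len 5), cursors c1@4 c2@4 c3@4, authorship ..123
After op 4 (insert('w')): buffer="uosswwws" (len 8), cursors c1@7 c2@7 c3@7, authorship ..121233

Answer: 7 7 7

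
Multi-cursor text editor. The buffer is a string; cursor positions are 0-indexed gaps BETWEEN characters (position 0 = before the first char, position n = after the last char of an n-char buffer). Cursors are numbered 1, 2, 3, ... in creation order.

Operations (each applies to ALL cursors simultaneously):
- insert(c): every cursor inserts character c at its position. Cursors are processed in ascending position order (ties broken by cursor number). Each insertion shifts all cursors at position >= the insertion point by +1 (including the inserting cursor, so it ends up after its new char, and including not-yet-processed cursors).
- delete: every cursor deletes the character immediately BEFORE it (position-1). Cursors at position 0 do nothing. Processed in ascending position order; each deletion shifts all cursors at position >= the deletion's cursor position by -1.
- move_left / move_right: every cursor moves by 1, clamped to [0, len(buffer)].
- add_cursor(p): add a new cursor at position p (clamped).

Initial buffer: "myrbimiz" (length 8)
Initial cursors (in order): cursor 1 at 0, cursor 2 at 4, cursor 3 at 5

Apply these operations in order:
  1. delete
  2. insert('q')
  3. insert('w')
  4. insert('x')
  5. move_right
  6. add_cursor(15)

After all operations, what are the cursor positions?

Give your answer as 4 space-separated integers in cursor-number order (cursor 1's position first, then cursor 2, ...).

Answer: 4 13 13 15

Derivation:
After op 1 (delete): buffer="myrmiz" (len 6), cursors c1@0 c2@3 c3@3, authorship ......
After op 2 (insert('q')): buffer="qmyrqqmiz" (len 9), cursors c1@1 c2@6 c3@6, authorship 1...23...
After op 3 (insert('w')): buffer="qwmyrqqwwmiz" (len 12), cursors c1@2 c2@9 c3@9, authorship 11...2323...
After op 4 (insert('x')): buffer="qwxmyrqqwwxxmiz" (len 15), cursors c1@3 c2@12 c3@12, authorship 111...232323...
After op 5 (move_right): buffer="qwxmyrqqwwxxmiz" (len 15), cursors c1@4 c2@13 c3@13, authorship 111...232323...
After op 6 (add_cursor(15)): buffer="qwxmyrqqwwxxmiz" (len 15), cursors c1@4 c2@13 c3@13 c4@15, authorship 111...232323...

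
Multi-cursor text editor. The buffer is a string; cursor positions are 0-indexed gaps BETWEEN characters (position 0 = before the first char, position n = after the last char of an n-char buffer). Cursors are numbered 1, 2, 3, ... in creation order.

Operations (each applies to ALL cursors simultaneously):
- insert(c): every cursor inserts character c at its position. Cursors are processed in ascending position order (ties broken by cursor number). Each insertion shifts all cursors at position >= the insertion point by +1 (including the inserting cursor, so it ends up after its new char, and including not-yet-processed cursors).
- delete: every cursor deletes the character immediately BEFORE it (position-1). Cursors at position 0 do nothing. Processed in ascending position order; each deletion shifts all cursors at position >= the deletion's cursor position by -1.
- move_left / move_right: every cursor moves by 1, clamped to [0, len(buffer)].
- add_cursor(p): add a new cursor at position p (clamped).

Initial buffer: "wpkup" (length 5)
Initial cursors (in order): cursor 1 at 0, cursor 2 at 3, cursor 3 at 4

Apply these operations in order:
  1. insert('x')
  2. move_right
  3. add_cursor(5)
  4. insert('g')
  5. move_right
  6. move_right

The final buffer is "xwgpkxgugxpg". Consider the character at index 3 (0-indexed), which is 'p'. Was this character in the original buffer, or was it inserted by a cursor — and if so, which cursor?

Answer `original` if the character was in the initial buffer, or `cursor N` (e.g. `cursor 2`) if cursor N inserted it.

After op 1 (insert('x')): buffer="xwpkxuxp" (len 8), cursors c1@1 c2@5 c3@7, authorship 1...2.3.
After op 2 (move_right): buffer="xwpkxuxp" (len 8), cursors c1@2 c2@6 c3@8, authorship 1...2.3.
After op 3 (add_cursor(5)): buffer="xwpkxuxp" (len 8), cursors c1@2 c4@5 c2@6 c3@8, authorship 1...2.3.
After op 4 (insert('g')): buffer="xwgpkxgugxpg" (len 12), cursors c1@3 c4@7 c2@9 c3@12, authorship 1.1..24.23.3
After op 5 (move_right): buffer="xwgpkxgugxpg" (len 12), cursors c1@4 c4@8 c2@10 c3@12, authorship 1.1..24.23.3
After op 6 (move_right): buffer="xwgpkxgugxpg" (len 12), cursors c1@5 c4@9 c2@11 c3@12, authorship 1.1..24.23.3
Authorship (.=original, N=cursor N): 1 . 1 . . 2 4 . 2 3 . 3
Index 3: author = original

Answer: original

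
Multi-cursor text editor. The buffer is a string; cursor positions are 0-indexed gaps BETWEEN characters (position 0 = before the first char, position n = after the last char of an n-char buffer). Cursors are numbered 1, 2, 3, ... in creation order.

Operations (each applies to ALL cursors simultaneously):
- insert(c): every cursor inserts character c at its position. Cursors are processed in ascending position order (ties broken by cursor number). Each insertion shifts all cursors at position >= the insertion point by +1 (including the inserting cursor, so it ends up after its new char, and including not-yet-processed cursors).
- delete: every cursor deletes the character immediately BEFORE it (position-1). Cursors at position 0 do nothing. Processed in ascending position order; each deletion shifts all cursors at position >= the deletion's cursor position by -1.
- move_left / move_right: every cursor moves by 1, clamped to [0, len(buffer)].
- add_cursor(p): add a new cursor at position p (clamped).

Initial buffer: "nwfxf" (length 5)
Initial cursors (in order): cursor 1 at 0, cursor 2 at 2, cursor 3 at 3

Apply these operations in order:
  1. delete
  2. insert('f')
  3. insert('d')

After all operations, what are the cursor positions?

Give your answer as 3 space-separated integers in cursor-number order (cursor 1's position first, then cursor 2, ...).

Answer: 2 7 7

Derivation:
After op 1 (delete): buffer="nxf" (len 3), cursors c1@0 c2@1 c3@1, authorship ...
After op 2 (insert('f')): buffer="fnffxf" (len 6), cursors c1@1 c2@4 c3@4, authorship 1.23..
After op 3 (insert('d')): buffer="fdnffddxf" (len 9), cursors c1@2 c2@7 c3@7, authorship 11.2323..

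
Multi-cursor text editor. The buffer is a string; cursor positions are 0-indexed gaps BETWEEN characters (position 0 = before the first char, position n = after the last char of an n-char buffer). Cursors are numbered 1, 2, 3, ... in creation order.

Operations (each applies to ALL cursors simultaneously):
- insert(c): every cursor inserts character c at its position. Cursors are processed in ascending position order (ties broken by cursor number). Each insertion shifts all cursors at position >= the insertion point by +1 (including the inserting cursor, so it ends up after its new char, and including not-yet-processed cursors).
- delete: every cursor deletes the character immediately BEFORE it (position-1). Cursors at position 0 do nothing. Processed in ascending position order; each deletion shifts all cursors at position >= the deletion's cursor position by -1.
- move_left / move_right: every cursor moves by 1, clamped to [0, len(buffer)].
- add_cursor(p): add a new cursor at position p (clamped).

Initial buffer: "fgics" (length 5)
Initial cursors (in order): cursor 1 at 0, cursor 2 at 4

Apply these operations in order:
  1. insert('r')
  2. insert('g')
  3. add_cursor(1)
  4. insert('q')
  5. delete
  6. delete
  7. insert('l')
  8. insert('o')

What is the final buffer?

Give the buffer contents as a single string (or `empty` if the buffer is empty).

After op 1 (insert('r')): buffer="rfgicrs" (len 7), cursors c1@1 c2@6, authorship 1....2.
After op 2 (insert('g')): buffer="rgfgicrgs" (len 9), cursors c1@2 c2@8, authorship 11....22.
After op 3 (add_cursor(1)): buffer="rgfgicrgs" (len 9), cursors c3@1 c1@2 c2@8, authorship 11....22.
After op 4 (insert('q')): buffer="rqgqfgicrgqs" (len 12), cursors c3@2 c1@4 c2@11, authorship 1311....222.
After op 5 (delete): buffer="rgfgicrgs" (len 9), cursors c3@1 c1@2 c2@8, authorship 11....22.
After op 6 (delete): buffer="fgicrs" (len 6), cursors c1@0 c3@0 c2@5, authorship ....2.
After op 7 (insert('l')): buffer="llfgicrls" (len 9), cursors c1@2 c3@2 c2@8, authorship 13....22.
After op 8 (insert('o')): buffer="lloofgicrlos" (len 12), cursors c1@4 c3@4 c2@11, authorship 1313....222.

Answer: lloofgicrlos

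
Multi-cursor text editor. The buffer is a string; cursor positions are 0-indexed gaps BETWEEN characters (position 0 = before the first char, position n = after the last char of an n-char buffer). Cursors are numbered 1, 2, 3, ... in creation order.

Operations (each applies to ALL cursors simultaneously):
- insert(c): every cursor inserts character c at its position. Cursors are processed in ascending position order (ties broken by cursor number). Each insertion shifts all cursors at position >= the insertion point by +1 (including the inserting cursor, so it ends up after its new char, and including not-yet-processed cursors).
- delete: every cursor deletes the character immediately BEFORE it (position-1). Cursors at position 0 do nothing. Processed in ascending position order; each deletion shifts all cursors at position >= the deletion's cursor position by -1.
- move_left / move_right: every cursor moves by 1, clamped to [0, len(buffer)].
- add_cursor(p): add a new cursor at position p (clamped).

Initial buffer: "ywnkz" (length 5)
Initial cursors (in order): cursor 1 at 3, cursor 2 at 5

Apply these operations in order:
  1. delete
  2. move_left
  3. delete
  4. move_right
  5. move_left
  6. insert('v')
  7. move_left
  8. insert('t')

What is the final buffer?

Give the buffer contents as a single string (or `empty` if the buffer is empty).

Answer: vttvk

Derivation:
After op 1 (delete): buffer="ywk" (len 3), cursors c1@2 c2@3, authorship ...
After op 2 (move_left): buffer="ywk" (len 3), cursors c1@1 c2@2, authorship ...
After op 3 (delete): buffer="k" (len 1), cursors c1@0 c2@0, authorship .
After op 4 (move_right): buffer="k" (len 1), cursors c1@1 c2@1, authorship .
After op 5 (move_left): buffer="k" (len 1), cursors c1@0 c2@0, authorship .
After op 6 (insert('v')): buffer="vvk" (len 3), cursors c1@2 c2@2, authorship 12.
After op 7 (move_left): buffer="vvk" (len 3), cursors c1@1 c2@1, authorship 12.
After op 8 (insert('t')): buffer="vttvk" (len 5), cursors c1@3 c2@3, authorship 1122.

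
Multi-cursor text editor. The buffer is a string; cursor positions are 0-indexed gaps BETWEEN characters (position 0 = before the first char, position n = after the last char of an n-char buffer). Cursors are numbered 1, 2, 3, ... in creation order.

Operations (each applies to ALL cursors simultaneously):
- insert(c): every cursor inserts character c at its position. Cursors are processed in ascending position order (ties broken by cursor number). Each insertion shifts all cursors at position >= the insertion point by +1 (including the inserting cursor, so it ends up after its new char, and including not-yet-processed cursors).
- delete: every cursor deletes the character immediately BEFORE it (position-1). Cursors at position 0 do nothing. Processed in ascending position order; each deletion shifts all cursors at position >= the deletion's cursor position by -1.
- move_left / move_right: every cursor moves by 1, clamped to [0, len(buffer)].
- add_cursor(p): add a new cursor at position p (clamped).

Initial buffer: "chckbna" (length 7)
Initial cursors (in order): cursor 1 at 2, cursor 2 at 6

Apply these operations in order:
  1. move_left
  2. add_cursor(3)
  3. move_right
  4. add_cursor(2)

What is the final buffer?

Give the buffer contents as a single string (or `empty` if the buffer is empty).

After op 1 (move_left): buffer="chckbna" (len 7), cursors c1@1 c2@5, authorship .......
After op 2 (add_cursor(3)): buffer="chckbna" (len 7), cursors c1@1 c3@3 c2@5, authorship .......
After op 3 (move_right): buffer="chckbna" (len 7), cursors c1@2 c3@4 c2@6, authorship .......
After op 4 (add_cursor(2)): buffer="chckbna" (len 7), cursors c1@2 c4@2 c3@4 c2@6, authorship .......

Answer: chckbna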